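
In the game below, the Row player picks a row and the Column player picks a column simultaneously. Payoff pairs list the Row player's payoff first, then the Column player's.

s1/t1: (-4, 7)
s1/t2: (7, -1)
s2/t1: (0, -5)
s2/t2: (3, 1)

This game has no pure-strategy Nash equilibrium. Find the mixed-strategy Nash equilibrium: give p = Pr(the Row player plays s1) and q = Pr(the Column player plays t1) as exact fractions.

p = 3/7, q = 1/2

In a mixed NE each player is indifferent between their pure strategies, so the opponent's mix sets the indifference.
The Column player indifferent between t1 and t2: p·7 + (1−p)·(-5) = p·(-1) + (1−p)·1 ⟹ (-5) + 12p = 1 + (-2)p ⟹ p = 3/7.
The Row player indifferent between s1 and s2: q·(-4) + (1−q)·7 = q·0 + (1−q)·3 ⟹ 7 + (-11)q = 3 + (-3)q ⟹ q = 1/2.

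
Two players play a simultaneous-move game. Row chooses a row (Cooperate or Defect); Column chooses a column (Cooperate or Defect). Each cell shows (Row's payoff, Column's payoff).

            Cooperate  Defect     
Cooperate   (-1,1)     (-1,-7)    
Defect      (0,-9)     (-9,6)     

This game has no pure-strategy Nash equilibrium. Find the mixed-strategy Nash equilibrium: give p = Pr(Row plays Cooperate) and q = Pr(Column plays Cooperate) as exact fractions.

Each player's mixing probability is pinned down by making the *other* player indifferent.
Column indifferent between Cooperate and Defect: p·1 + (1−p)·(-9) = p·(-7) + (1−p)·6 ⟹ (-9) + 10p = 6 + (-13)p ⟹ p = 15/23.
Row indifferent between Cooperate and Defect: q·(-1) + (1−q)·(-1) = q·0 + (1−q)·(-9) ⟹ (-1) + 0q = (-9) + 9q ⟹ q = 8/9.

p = 15/23, q = 8/9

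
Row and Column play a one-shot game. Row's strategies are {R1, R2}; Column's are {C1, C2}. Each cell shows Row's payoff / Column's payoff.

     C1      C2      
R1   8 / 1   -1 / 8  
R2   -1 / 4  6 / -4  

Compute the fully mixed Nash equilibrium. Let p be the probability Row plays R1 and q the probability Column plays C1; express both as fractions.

In a mixed NE each player is indifferent between their pure strategies, so the opponent's mix sets the indifference.
Column indifferent between C1 and C2: p·1 + (1−p)·4 = p·8 + (1−p)·(-4) ⟹ 4 + (-3)p = (-4) + 12p ⟹ p = 8/15.
Row indifferent between R1 and R2: q·8 + (1−q)·(-1) = q·(-1) + (1−q)·6 ⟹ (-1) + 9q = 6 + (-7)q ⟹ q = 7/16.

p = 8/15, q = 7/16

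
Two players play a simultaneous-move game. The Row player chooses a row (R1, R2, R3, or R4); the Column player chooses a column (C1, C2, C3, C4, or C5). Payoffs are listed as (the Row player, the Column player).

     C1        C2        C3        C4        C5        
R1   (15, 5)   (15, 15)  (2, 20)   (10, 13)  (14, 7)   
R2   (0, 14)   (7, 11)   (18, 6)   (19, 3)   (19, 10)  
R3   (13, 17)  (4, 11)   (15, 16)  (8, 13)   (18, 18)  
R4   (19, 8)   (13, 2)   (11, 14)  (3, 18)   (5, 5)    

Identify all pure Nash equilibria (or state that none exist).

No pure-strategy Nash equilibrium

Check mutual best responses: a cell is a NE iff neither player can gain by unilaterally deviating.
The Row player's best responses — vs C1: R4 (payoff 19); vs C2: R1 (payoff 15); vs C3: R2 (payoff 18); vs C4: R2 (payoff 19); vs C5: R2 (payoff 19).
The Column player's best responses — vs R1: C3 (payoff 20); vs R2: C1 (payoff 14); vs R3: C5 (payoff 18); vs R4: C4 (payoff 18).
No cell has both players best-responding. For instance, the Row player's best reply to C1 is R4, but against R4 the Column player prefers C4 over C1.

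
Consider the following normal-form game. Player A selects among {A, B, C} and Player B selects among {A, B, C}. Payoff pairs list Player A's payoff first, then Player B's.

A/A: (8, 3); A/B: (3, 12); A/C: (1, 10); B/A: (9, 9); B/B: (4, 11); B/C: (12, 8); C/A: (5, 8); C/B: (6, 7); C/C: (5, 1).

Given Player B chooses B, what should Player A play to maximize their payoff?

With Player B fixed at B, Player A's payoffs are: A → 3, B → 4, C → 6.
The maximum is 6, achieved by C.

C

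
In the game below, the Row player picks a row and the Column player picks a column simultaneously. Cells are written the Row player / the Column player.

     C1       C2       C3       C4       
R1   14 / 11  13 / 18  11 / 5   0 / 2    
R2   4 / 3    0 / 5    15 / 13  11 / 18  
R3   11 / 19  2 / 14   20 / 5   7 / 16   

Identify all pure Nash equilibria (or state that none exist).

(R1, C2) and (R2, C4)

Check mutual best responses: a cell is a NE iff neither player can gain by unilaterally deviating.
The Row player's best responses — vs C1: R1 (payoff 14); vs C2: R1 (payoff 13); vs C3: R3 (payoff 20); vs C4: R2 (payoff 11).
The Column player's best responses — vs R1: C2 (payoff 18); vs R2: C4 (payoff 18); vs R3: C1 (payoff 19).
Mutual best responses occur at (R1, C2) and (R2, C4); at each, neither player gains by switching.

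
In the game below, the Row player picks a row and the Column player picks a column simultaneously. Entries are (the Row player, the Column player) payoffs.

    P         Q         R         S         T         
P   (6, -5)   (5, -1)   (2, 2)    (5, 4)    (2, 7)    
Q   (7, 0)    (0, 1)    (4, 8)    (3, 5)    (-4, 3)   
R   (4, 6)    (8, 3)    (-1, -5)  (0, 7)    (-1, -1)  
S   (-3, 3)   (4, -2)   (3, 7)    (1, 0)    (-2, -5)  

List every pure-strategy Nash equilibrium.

A profile is a Nash equilibrium when each player is best-responding to the other.
The Row player's best responses — vs P: Q (payoff 7); vs Q: R (payoff 8); vs R: Q (payoff 4); vs S: P (payoff 5); vs T: P (payoff 2).
The Column player's best responses — vs P: T (payoff 7); vs Q: R (payoff 8); vs R: S (payoff 7); vs S: R (payoff 7).
Mutual best responses occur at (P, T) and (Q, R); at each, neither player gains by switching.

(P, T) and (Q, R)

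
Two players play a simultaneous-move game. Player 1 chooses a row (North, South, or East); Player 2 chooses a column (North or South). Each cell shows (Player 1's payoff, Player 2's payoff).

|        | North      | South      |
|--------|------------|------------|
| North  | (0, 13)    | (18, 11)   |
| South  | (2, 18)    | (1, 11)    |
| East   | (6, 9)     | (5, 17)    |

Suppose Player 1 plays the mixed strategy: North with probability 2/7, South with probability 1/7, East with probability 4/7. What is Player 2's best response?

South

Compute Player 2's expected payoff from each pure strategy against the given mix.
North: (2/7)·13 + (1/7)·18 + (4/7)·9 = 80/7
South: (2/7)·11 + (1/7)·11 + (4/7)·17 = 101/7
Highest expected payoff is 101/7, from South.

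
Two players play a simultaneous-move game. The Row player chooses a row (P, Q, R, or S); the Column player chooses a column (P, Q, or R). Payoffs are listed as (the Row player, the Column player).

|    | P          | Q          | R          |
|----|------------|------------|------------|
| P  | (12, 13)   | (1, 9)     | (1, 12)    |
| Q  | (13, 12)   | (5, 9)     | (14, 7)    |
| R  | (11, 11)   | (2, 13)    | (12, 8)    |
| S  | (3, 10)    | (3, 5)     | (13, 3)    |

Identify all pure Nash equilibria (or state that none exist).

A profile is a Nash equilibrium when each player is best-responding to the other.
The Row player's best responses — vs P: Q (payoff 13); vs Q: Q (payoff 5); vs R: Q (payoff 14).
The Column player's best responses — vs P: P (payoff 13); vs Q: P (payoff 12); vs R: Q (payoff 13); vs S: P (payoff 10).
The only mutual best response is (Q, P); neither player gains by switching there.

(Q, P)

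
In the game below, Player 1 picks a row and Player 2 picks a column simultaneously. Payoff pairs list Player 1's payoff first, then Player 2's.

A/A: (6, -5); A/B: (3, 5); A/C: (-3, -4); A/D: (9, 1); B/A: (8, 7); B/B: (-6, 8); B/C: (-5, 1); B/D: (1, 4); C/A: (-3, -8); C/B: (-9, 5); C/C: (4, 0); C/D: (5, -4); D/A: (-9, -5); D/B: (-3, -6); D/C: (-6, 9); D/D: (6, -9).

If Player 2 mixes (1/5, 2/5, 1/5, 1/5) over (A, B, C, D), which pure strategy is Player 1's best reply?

Compute Player 1's expected payoff from each pure strategy against the given mix.
A: (1/5)·6 + (2/5)·3 + (1/5)·(-3) + (1/5)·9 = 18/5
B: (1/5)·8 + (2/5)·(-6) + (1/5)·(-5) + (1/5)·1 = -8/5
C: (1/5)·(-3) + (2/5)·(-9) + (1/5)·4 + (1/5)·5 = -12/5
D: (1/5)·(-9) + (2/5)·(-3) + (1/5)·(-6) + (1/5)·6 = -3
Highest expected payoff is 18/5, from A.

A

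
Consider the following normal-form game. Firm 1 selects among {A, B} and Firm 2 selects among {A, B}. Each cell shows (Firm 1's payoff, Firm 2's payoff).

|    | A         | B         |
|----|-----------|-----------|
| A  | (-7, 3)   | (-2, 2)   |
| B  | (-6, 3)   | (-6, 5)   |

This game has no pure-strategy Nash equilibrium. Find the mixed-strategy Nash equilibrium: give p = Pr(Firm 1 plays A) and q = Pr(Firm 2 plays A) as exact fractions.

p = 2/3, q = 4/5

Each player's mixing probability is pinned down by making the *other* player indifferent.
Firm 2 indifferent between A and B: p·3 + (1−p)·3 = p·2 + (1−p)·5 ⟹ 3 + 0p = 5 + (-3)p ⟹ p = 2/3.
Firm 1 indifferent between A and B: q·(-7) + (1−q)·(-2) = q·(-6) + (1−q)·(-6) ⟹ (-2) + (-5)q = (-6) + 0q ⟹ q = 4/5.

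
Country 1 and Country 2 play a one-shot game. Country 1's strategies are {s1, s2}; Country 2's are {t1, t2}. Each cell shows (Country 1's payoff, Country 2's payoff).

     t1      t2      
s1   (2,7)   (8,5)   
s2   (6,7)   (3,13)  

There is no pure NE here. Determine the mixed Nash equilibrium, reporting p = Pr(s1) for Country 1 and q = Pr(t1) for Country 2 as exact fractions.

p = 3/4, q = 5/9

Each player's mixing probability is pinned down by making the *other* player indifferent.
Country 2 indifferent between t1 and t2: p·7 + (1−p)·7 = p·5 + (1−p)·13 ⟹ 7 + 0p = 13 + (-8)p ⟹ p = 3/4.
Country 1 indifferent between s1 and s2: q·2 + (1−q)·8 = q·6 + (1−q)·3 ⟹ 8 + (-6)q = 3 + 3q ⟹ q = 5/9.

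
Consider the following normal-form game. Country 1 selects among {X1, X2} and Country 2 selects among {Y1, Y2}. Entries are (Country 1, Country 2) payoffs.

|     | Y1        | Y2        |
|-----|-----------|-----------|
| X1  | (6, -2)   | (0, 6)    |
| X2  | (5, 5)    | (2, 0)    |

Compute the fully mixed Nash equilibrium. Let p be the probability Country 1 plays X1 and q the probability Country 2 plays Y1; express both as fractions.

In a mixed NE each player is indifferent between their pure strategies, so the opponent's mix sets the indifference.
Country 2 indifferent between Y1 and Y2: p·(-2) + (1−p)·5 = p·6 + (1−p)·0 ⟹ 5 + (-7)p = 0 + 6p ⟹ p = 5/13.
Country 1 indifferent between X1 and X2: q·6 + (1−q)·0 = q·5 + (1−q)·2 ⟹ 0 + 6q = 2 + 3q ⟹ q = 2/3.

p = 5/13, q = 2/3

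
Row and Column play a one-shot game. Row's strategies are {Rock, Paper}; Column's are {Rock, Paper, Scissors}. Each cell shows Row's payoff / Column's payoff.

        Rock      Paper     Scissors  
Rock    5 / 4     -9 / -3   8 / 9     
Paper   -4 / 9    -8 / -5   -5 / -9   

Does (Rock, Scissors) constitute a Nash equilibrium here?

Yes

Holding Column at Scissors: Row gets 8 from Rock, versus -5 from Paper. No profitable deviation for Row.
Holding Row at Rock: Column gets 9 from Scissors, versus 4 from Rock, -3 from Paper. No profitable deviation for Column either.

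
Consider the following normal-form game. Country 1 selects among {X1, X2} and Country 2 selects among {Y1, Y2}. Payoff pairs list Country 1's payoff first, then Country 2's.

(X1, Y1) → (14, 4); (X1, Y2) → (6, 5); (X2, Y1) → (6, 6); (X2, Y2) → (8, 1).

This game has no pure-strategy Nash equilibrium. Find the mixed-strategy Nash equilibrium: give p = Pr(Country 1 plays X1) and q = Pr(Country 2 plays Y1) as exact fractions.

Each player's mixing probability is pinned down by making the *other* player indifferent.
Country 2 indifferent between Y1 and Y2: p·4 + (1−p)·6 = p·5 + (1−p)·1 ⟹ 6 + (-2)p = 1 + 4p ⟹ p = 5/6.
Country 1 indifferent between X1 and X2: q·14 + (1−q)·6 = q·6 + (1−q)·8 ⟹ 6 + 8q = 8 + (-2)q ⟹ q = 1/5.

p = 5/6, q = 1/5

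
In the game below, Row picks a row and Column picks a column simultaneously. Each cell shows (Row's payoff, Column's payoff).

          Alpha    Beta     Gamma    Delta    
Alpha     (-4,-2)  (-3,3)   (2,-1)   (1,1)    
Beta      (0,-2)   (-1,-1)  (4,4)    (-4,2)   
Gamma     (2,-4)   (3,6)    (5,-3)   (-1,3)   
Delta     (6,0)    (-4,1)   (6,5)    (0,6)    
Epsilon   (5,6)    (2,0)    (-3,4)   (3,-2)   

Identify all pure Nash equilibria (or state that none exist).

(Gamma, Beta)

Check mutual best responses: a cell is a NE iff neither player can gain by unilaterally deviating.
Row's best responses — vs Alpha: Delta (payoff 6); vs Beta: Gamma (payoff 3); vs Gamma: Delta (payoff 6); vs Delta: Epsilon (payoff 3).
Column's best responses — vs Alpha: Beta (payoff 3); vs Beta: Gamma (payoff 4); vs Gamma: Beta (payoff 6); vs Delta: Delta (payoff 6); vs Epsilon: Alpha (payoff 6).
The only mutual best response is (Gamma, Beta); neither player gains by switching there.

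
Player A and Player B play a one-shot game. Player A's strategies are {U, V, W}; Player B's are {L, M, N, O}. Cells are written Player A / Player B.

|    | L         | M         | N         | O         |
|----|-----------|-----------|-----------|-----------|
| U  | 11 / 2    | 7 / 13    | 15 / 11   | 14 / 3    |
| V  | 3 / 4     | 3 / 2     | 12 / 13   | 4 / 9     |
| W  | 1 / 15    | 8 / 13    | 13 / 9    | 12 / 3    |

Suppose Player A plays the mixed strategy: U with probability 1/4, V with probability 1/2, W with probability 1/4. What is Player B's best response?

Player B's best reply maximizes expected payoff against the mix.
L: (1/4)·2 + (1/2)·4 + (1/4)·15 = 25/4
M: (1/4)·13 + (1/2)·2 + (1/4)·13 = 15/2
N: (1/4)·11 + (1/2)·13 + (1/4)·9 = 23/2
O: (1/4)·3 + (1/2)·9 + (1/4)·3 = 6
Highest expected payoff is 23/2, from N.

N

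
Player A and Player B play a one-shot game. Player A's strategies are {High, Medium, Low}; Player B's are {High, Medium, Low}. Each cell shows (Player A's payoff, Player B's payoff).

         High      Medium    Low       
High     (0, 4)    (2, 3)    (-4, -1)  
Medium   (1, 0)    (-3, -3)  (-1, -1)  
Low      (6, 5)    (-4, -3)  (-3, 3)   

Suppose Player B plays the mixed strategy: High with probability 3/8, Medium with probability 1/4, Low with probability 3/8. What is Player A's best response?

Low

Compute Player A's expected payoff from each pure strategy against the given mix.
High: (3/8)·0 + (1/4)·2 + (3/8)·(-4) = -1
Medium: (3/8)·1 + (1/4)·(-3) + (3/8)·(-1) = -3/4
Low: (3/8)·6 + (1/4)·(-4) + (3/8)·(-3) = 1/8
Highest expected payoff is 1/8, from Low.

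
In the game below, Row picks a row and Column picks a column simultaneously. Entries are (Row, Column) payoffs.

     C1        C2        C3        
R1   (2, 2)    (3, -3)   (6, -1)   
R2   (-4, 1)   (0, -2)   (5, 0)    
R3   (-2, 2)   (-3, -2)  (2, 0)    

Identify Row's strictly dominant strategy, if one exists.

R1

A strategy is strictly dominant if it gives Row a strictly higher payoff than every other strategy, against every choice by the opponent.
R1 strictly dominates: vs C1: 2 > each of {-4, -2}; vs C2: 3 > each of {0, -3}; vs C3: 6 > each of {5, 2}.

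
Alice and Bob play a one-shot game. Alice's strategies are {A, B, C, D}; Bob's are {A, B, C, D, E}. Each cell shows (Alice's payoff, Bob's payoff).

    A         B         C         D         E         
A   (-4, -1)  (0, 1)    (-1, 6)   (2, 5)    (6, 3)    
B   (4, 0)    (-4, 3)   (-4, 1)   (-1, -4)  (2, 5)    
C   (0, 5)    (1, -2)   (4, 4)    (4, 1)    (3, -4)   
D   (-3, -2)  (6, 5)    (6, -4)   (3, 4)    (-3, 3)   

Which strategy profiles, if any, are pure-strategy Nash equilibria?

(D, B)

Check mutual best responses: a cell is a NE iff neither player can gain by unilaterally deviating.
Alice's best responses — vs A: B (payoff 4); vs B: D (payoff 6); vs C: D (payoff 6); vs D: C (payoff 4); vs E: A (payoff 6).
Bob's best responses — vs A: C (payoff 6); vs B: E (payoff 5); vs C: A (payoff 5); vs D: B (payoff 5).
The only mutual best response is (D, B); neither player gains by switching there.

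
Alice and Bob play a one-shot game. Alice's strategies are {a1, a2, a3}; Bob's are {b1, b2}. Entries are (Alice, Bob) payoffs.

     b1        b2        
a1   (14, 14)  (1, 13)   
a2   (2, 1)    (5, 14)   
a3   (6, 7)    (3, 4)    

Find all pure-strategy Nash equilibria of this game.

(a1, b1) and (a2, b2)

Check mutual best responses: a cell is a NE iff neither player can gain by unilaterally deviating.
Alice's best responses — vs b1: a1 (payoff 14); vs b2: a2 (payoff 5).
Bob's best responses — vs a1: b1 (payoff 14); vs a2: b2 (payoff 14); vs a3: b1 (payoff 7).
Mutual best responses occur at (a1, b1) and (a2, b2); at each, neither player gains by switching.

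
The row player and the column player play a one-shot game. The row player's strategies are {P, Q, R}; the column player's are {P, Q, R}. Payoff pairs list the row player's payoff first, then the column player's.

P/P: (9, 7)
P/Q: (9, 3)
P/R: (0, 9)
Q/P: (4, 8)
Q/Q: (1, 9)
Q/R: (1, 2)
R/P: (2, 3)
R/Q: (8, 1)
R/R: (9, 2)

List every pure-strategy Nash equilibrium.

A profile is a Nash equilibrium when each player is best-responding to the other.
The row player's best responses — vs P: P (payoff 9); vs Q: P (payoff 9); vs R: R (payoff 9).
The column player's best responses — vs P: R (payoff 9); vs Q: Q (payoff 9); vs R: P (payoff 3).
No cell has both players best-responding. For instance, the row player's best reply to R is R, but against R the column player prefers P over R.

No pure-strategy Nash equilibrium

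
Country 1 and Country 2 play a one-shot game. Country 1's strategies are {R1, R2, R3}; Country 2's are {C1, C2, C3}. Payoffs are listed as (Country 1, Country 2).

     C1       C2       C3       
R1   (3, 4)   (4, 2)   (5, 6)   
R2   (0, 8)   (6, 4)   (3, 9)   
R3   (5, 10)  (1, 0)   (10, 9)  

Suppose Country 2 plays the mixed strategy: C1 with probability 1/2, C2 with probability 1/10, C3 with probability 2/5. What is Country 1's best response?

Compute Country 1's expected payoff from each pure strategy against the given mix.
R1: (1/2)·3 + (1/10)·4 + (2/5)·5 = 39/10
R2: (1/2)·0 + (1/10)·6 + (2/5)·3 = 9/5
R3: (1/2)·5 + (1/10)·1 + (2/5)·10 = 33/5
Highest expected payoff is 33/5, from R3.

R3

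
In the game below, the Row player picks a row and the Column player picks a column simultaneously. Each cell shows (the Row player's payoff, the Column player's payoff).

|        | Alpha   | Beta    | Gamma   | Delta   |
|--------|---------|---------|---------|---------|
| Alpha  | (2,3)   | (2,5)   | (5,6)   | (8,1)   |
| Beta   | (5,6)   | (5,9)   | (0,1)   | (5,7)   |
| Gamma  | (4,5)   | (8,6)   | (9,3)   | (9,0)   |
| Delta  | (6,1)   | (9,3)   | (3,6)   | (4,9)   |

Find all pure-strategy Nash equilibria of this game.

No pure-strategy Nash equilibrium

A profile is a Nash equilibrium when each player is best-responding to the other.
The Row player's best responses — vs Alpha: Delta (payoff 6); vs Beta: Delta (payoff 9); vs Gamma: Gamma (payoff 9); vs Delta: Gamma (payoff 9).
The Column player's best responses — vs Alpha: Gamma (payoff 6); vs Beta: Beta (payoff 9); vs Gamma: Beta (payoff 6); vs Delta: Delta (payoff 9).
No cell has both players best-responding. For instance, the Row player's best reply to Alpha is Delta, but against Delta the Column player prefers Delta over Alpha.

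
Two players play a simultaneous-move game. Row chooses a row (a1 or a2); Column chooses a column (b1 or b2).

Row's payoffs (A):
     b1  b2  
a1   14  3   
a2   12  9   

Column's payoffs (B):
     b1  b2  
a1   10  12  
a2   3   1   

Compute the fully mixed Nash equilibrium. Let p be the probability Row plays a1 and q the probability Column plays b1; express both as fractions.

In a mixed NE each player is indifferent between their pure strategies, so the opponent's mix sets the indifference.
Column indifferent between b1 and b2: p·10 + (1−p)·3 = p·12 + (1−p)·1 ⟹ 3 + 7p = 1 + 11p ⟹ p = 1/2.
Row indifferent between a1 and a2: q·14 + (1−q)·3 = q·12 + (1−q)·9 ⟹ 3 + 11q = 9 + 3q ⟹ q = 3/4.

p = 1/2, q = 3/4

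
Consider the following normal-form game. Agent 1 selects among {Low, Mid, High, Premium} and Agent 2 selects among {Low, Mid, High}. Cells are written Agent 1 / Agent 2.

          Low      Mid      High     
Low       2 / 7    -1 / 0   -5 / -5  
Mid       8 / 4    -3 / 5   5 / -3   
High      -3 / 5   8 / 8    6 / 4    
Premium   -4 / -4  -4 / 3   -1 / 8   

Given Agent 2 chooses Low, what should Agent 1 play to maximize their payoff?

With Agent 2 fixed at Low, Agent 1's payoffs are: Low → 2, Mid → 8, High → -3, Premium → -4.
The maximum is 8, achieved by Mid.

Mid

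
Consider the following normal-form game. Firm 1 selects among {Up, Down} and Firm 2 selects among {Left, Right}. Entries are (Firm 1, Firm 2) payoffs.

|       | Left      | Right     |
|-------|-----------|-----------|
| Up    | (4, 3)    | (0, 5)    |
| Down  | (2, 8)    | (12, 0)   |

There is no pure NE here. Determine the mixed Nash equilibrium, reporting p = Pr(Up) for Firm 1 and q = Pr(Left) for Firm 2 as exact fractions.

In a mixed NE each player is indifferent between their pure strategies, so the opponent's mix sets the indifference.
Firm 2 indifferent between Left and Right: p·3 + (1−p)·8 = p·5 + (1−p)·0 ⟹ 8 + (-5)p = 0 + 5p ⟹ p = 4/5.
Firm 1 indifferent between Up and Down: q·4 + (1−q)·0 = q·2 + (1−q)·12 ⟹ 0 + 4q = 12 + (-10)q ⟹ q = 6/7.

p = 4/5, q = 6/7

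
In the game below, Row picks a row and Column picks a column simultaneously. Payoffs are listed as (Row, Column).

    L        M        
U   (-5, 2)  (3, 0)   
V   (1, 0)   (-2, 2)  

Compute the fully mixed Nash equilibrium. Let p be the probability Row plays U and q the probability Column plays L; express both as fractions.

Each player's mixing probability is pinned down by making the *other* player indifferent.
Column indifferent between L and M: p·2 + (1−p)·0 = p·0 + (1−p)·2 ⟹ 0 + 2p = 2 + (-2)p ⟹ p = 1/2.
Row indifferent between U and V: q·(-5) + (1−q)·3 = q·1 + (1−q)·(-2) ⟹ 3 + (-8)q = (-2) + 3q ⟹ q = 5/11.

p = 1/2, q = 5/11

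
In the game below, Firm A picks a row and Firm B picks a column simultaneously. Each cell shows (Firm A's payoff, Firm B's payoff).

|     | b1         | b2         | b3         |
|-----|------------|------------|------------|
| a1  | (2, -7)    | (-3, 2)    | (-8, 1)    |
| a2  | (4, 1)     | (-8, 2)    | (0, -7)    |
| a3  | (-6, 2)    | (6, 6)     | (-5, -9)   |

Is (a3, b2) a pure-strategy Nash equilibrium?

Yes

Holding Firm B at b2: Firm A gets 6 from a3, versus -3 from a1, -8 from a2. No profitable deviation for Firm A.
Holding Firm A at a3: Firm B gets 6 from b2, versus 2 from b1, -9 from b3. No profitable deviation for Firm B either.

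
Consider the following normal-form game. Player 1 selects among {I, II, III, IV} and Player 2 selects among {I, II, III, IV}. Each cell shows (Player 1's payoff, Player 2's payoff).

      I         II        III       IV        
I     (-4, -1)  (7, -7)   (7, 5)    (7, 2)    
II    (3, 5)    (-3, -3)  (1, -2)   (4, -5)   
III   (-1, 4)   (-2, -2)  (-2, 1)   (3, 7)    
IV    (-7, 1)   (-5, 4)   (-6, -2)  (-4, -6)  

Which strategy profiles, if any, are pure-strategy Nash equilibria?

(I, III) and (II, I)

Find each player's best response to every opponent strategy; NE are the intersections.
Player 1's best responses — vs I: II (payoff 3); vs II: I (payoff 7); vs III: I (payoff 7); vs IV: I (payoff 7).
Player 2's best responses — vs I: III (payoff 5); vs II: I (payoff 5); vs III: IV (payoff 7); vs IV: II (payoff 4).
Mutual best responses occur at (I, III) and (II, I); at each, neither player gains by switching.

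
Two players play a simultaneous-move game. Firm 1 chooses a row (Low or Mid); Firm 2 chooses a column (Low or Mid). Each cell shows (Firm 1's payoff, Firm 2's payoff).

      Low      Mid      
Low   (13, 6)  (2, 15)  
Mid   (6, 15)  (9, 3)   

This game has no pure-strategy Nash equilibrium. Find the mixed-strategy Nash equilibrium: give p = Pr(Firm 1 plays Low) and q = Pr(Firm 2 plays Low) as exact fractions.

p = 4/7, q = 1/2

Each player's mixing probability is pinned down by making the *other* player indifferent.
Firm 2 indifferent between Low and Mid: p·6 + (1−p)·15 = p·15 + (1−p)·3 ⟹ 15 + (-9)p = 3 + 12p ⟹ p = 4/7.
Firm 1 indifferent between Low and Mid: q·13 + (1−q)·2 = q·6 + (1−q)·9 ⟹ 2 + 11q = 9 + (-3)q ⟹ q = 1/2.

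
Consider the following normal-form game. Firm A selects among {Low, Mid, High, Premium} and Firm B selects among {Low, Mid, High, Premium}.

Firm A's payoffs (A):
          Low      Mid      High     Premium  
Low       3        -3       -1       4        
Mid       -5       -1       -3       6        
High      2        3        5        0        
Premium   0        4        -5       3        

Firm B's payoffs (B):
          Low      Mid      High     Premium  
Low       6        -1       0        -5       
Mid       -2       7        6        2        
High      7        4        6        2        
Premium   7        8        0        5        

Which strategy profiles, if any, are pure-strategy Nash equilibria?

Find each player's best response to every opponent strategy; NE are the intersections.
Firm A's best responses — vs Low: Low (payoff 3); vs Mid: Premium (payoff 4); vs High: High (payoff 5); vs Premium: Mid (payoff 6).
Firm B's best responses — vs Low: Low (payoff 6); vs Mid: Mid (payoff 7); vs High: Low (payoff 7); vs Premium: Mid (payoff 8).
Mutual best responses occur at (Low, Low) and (Premium, Mid); at each, neither player gains by switching.

(Low, Low) and (Premium, Mid)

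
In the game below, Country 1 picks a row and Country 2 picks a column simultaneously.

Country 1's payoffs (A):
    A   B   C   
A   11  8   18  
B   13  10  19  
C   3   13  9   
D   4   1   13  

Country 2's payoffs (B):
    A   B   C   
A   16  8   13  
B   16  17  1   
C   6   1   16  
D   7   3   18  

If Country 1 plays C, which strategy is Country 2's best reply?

C

With Country 1 fixed at C, Country 2's payoffs are: A → 6, B → 1, C → 16.
The maximum is 16, achieved by C.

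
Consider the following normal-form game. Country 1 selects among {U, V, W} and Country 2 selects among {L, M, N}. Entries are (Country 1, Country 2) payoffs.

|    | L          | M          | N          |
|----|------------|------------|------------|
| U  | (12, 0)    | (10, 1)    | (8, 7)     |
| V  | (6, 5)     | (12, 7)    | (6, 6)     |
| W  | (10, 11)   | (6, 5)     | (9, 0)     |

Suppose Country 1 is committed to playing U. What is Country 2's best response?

With Country 1 fixed at U, Country 2's payoffs are: L → 0, M → 1, N → 7.
The maximum is 7, achieved by N.

N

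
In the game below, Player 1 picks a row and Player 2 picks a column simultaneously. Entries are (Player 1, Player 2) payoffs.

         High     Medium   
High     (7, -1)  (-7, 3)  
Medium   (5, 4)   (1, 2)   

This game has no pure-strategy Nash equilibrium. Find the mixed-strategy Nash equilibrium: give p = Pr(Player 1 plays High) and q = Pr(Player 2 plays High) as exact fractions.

p = 1/3, q = 4/5

In a mixed NE each player is indifferent between their pure strategies, so the opponent's mix sets the indifference.
Player 2 indifferent between High and Medium: p·(-1) + (1−p)·4 = p·3 + (1−p)·2 ⟹ 4 + (-5)p = 2 + 1p ⟹ p = 1/3.
Player 1 indifferent between High and Medium: q·7 + (1−q)·(-7) = q·5 + (1−q)·1 ⟹ (-7) + 14q = 1 + 4q ⟹ q = 4/5.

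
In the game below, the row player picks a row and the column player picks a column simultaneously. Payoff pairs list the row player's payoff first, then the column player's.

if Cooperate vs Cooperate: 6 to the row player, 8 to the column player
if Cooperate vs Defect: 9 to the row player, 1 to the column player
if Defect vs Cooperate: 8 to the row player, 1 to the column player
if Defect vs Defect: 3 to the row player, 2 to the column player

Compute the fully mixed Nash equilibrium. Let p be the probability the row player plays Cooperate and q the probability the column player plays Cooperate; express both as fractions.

Each player's mixing probability is pinned down by making the *other* player indifferent.
The column player indifferent between Cooperate and Defect: p·8 + (1−p)·1 = p·1 + (1−p)·2 ⟹ 1 + 7p = 2 + (-1)p ⟹ p = 1/8.
The row player indifferent between Cooperate and Defect: q·6 + (1−q)·9 = q·8 + (1−q)·3 ⟹ 9 + (-3)q = 3 + 5q ⟹ q = 3/4.

p = 1/8, q = 3/4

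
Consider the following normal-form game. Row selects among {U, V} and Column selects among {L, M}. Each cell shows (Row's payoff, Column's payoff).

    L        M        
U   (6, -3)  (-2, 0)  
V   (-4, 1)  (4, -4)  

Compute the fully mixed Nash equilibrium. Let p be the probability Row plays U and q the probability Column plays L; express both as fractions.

p = 5/8, q = 3/8

In a mixed NE each player is indifferent between their pure strategies, so the opponent's mix sets the indifference.
Column indifferent between L and M: p·(-3) + (1−p)·1 = p·0 + (1−p)·(-4) ⟹ 1 + (-4)p = (-4) + 4p ⟹ p = 5/8.
Row indifferent between U and V: q·6 + (1−q)·(-2) = q·(-4) + (1−q)·4 ⟹ (-2) + 8q = 4 + (-8)q ⟹ q = 3/8.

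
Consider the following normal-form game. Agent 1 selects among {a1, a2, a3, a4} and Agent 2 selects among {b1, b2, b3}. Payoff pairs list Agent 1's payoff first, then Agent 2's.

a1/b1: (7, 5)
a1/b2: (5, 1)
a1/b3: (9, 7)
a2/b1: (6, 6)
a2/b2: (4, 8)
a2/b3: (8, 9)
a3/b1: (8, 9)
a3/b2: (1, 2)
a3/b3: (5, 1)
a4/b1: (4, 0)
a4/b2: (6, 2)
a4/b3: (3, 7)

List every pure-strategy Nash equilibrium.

A profile is a Nash equilibrium when each player is best-responding to the other.
Agent 1's best responses — vs b1: a3 (payoff 8); vs b2: a4 (payoff 6); vs b3: a1 (payoff 9).
Agent 2's best responses — vs a1: b3 (payoff 7); vs a2: b3 (payoff 9); vs a3: b1 (payoff 9); vs a4: b3 (payoff 7).
Mutual best responses occur at (a1, b3) and (a3, b1); at each, neither player gains by switching.

(a1, b3) and (a3, b1)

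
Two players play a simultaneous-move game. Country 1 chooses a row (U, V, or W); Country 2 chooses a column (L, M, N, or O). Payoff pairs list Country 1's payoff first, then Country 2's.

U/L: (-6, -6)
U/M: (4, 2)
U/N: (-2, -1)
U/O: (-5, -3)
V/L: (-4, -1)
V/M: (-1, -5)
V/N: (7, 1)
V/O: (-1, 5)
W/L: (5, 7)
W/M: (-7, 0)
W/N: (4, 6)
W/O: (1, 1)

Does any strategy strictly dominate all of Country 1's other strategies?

Check whether one of Country 1's strategies beats all alternatives regardless of what the opponent does.
U is not dominant: against L, V gives -4 > -6.
V is not dominant: against L, W gives 5 > -4.
W is not dominant: against M, U gives 4 > -7.
No single strategy is best against every opponent action.

No strictly dominant strategy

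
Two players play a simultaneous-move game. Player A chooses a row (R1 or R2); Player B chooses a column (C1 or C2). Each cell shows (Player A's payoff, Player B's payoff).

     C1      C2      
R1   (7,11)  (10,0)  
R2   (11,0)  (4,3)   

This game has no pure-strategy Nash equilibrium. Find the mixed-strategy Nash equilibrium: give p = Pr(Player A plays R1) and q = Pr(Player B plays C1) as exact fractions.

Each player's mixing probability is pinned down by making the *other* player indifferent.
Player B indifferent between C1 and C2: p·11 + (1−p)·0 = p·0 + (1−p)·3 ⟹ 0 + 11p = 3 + (-3)p ⟹ p = 3/14.
Player A indifferent between R1 and R2: q·7 + (1−q)·10 = q·11 + (1−q)·4 ⟹ 10 + (-3)q = 4 + 7q ⟹ q = 3/5.

p = 3/14, q = 3/5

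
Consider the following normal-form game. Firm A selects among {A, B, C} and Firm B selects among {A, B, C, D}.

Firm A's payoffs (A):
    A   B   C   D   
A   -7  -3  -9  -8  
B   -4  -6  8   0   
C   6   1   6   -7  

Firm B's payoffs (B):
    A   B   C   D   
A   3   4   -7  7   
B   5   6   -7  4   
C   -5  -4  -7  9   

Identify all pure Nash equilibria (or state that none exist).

Check mutual best responses: a cell is a NE iff neither player can gain by unilaterally deviating.
Firm A's best responses — vs A: C (payoff 6); vs B: C (payoff 1); vs C: B (payoff 8); vs D: B (payoff 0).
Firm B's best responses — vs A: D (payoff 7); vs B: B (payoff 6); vs C: D (payoff 9).
No cell has both players best-responding. For instance, Firm A's best reply to D is B, but against B Firm B prefers B over D.

None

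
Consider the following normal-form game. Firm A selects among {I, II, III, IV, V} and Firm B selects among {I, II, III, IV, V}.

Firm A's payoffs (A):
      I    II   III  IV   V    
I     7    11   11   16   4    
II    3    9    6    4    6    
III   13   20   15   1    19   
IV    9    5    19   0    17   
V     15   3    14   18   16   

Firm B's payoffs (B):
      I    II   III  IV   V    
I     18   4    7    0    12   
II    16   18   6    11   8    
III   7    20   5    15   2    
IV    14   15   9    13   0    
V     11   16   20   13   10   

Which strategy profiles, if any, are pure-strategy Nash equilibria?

(III, II)

Find each player's best response to every opponent strategy; NE are the intersections.
Firm A's best responses — vs I: V (payoff 15); vs II: III (payoff 20); vs III: IV (payoff 19); vs IV: V (payoff 18); vs V: III (payoff 19).
Firm B's best responses — vs I: I (payoff 18); vs II: II (payoff 18); vs III: II (payoff 20); vs IV: II (payoff 15); vs V: III (payoff 20).
The only mutual best response is (III, II); neither player gains by switching there.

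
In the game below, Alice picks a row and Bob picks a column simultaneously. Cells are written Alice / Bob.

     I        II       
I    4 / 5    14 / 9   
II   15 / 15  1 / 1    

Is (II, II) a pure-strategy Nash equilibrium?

No

Holding Bob at II: Alice gets 1 from II but could get 14 by switching to I. Alice has a profitable deviation.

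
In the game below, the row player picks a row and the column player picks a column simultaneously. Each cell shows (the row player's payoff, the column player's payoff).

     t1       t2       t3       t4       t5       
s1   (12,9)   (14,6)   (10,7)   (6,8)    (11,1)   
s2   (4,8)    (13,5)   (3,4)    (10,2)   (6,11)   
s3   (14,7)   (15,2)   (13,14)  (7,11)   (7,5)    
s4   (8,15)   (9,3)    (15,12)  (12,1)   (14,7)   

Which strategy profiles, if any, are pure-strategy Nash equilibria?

Check mutual best responses: a cell is a NE iff neither player can gain by unilaterally deviating.
The row player's best responses — vs t1: s3 (payoff 14); vs t2: s3 (payoff 15); vs t3: s4 (payoff 15); vs t4: s4 (payoff 12); vs t5: s4 (payoff 14).
The column player's best responses — vs s1: t1 (payoff 9); vs s2: t5 (payoff 11); vs s3: t3 (payoff 14); vs s4: t1 (payoff 15).
No cell has both players best-responding. For instance, the row player's best reply to t4 is s4, but against s4 the column player prefers t1 over t4.

There is no pure-strategy Nash equilibrium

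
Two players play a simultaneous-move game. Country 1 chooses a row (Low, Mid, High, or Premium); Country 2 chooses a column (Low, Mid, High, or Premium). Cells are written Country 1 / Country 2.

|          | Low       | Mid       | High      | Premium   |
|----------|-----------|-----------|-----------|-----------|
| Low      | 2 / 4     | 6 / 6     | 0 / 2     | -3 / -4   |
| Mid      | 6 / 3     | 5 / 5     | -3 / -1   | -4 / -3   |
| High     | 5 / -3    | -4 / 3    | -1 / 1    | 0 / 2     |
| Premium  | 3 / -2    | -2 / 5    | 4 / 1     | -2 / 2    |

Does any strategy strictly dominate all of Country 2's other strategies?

A strategy is strictly dominant if it gives Country 2 a strictly higher payoff than every other strategy, against every choice by the opponent.
Mid strictly dominates: vs Low: 6 > each of {4, 2, -4}; vs Mid: 5 > each of {3, -1, -3}; vs High: 3 > each of {-3, 1, 2}; vs Premium: 5 > each of {-2, 1, 2}.

Mid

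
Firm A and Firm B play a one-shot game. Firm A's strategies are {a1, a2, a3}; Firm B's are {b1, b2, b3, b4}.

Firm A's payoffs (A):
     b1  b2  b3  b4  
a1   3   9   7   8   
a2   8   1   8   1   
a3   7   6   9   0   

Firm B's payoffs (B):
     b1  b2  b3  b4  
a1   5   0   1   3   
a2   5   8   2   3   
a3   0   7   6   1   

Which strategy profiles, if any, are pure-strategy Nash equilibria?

A profile is a Nash equilibrium when each player is best-responding to the other.
Firm A's best responses — vs b1: a2 (payoff 8); vs b2: a1 (payoff 9); vs b3: a3 (payoff 9); vs b4: a1 (payoff 8).
Firm B's best responses — vs a1: b1 (payoff 5); vs a2: b2 (payoff 8); vs a3: b2 (payoff 7).
No cell has both players best-responding. For instance, Firm A's best reply to b3 is a3, but against a3 Firm B prefers b2 over b3.

There is no pure-strategy Nash equilibrium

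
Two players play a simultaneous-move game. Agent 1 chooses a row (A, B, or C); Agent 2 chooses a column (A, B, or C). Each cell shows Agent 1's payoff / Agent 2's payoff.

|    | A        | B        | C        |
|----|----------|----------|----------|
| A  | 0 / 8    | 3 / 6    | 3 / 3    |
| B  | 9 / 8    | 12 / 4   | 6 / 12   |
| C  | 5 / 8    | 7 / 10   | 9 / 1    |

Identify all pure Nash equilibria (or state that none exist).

None

Find each player's best response to every opponent strategy; NE are the intersections.
Agent 1's best responses — vs A: B (payoff 9); vs B: B (payoff 12); vs C: C (payoff 9).
Agent 2's best responses — vs A: A (payoff 8); vs B: C (payoff 12); vs C: B (payoff 10).
No cell has both players best-responding. For instance, Agent 1's best reply to C is C, but against C Agent 2 prefers B over C.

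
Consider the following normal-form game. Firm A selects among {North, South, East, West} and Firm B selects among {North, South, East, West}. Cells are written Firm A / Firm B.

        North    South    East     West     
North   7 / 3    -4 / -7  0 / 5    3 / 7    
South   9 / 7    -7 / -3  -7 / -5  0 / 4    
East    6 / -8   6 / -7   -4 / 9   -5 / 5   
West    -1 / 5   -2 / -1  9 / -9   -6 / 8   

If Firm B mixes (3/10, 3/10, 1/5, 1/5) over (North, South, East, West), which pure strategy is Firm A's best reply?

East

Compute Firm A's expected payoff from each pure strategy against the given mix.
North: (3/10)·7 + (3/10)·(-4) + (1/5)·0 + (1/5)·3 = 3/2
South: (3/10)·9 + (3/10)·(-7) + (1/5)·(-7) + (1/5)·0 = -4/5
East: (3/10)·6 + (3/10)·6 + (1/5)·(-4) + (1/5)·(-5) = 9/5
West: (3/10)·(-1) + (3/10)·(-2) + (1/5)·9 + (1/5)·(-6) = -3/10
Highest expected payoff is 9/5, from East.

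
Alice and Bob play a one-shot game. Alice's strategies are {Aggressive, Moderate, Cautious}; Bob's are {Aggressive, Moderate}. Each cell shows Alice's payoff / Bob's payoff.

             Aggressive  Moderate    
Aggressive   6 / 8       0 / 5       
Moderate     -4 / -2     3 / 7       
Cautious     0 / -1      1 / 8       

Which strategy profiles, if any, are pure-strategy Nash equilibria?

A profile is a Nash equilibrium when each player is best-responding to the other.
Alice's best responses — vs Aggressive: Aggressive (payoff 6); vs Moderate: Moderate (payoff 3).
Bob's best responses — vs Aggressive: Aggressive (payoff 8); vs Moderate: Moderate (payoff 7); vs Cautious: Moderate (payoff 8).
Mutual best responses occur at (Aggressive, Aggressive) and (Moderate, Moderate); at each, neither player gains by switching.

(Aggressive, Aggressive) and (Moderate, Moderate)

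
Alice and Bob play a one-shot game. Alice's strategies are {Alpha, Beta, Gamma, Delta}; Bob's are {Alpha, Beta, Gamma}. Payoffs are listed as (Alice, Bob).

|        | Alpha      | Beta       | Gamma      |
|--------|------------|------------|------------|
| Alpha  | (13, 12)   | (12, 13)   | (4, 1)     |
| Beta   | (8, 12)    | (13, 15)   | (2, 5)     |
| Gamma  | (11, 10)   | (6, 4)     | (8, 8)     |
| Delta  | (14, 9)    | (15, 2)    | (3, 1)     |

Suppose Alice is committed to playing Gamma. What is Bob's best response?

With Alice fixed at Gamma, Bob's payoffs are: Alpha → 10, Beta → 4, Gamma → 8.
The maximum is 10, achieved by Alpha.

Alpha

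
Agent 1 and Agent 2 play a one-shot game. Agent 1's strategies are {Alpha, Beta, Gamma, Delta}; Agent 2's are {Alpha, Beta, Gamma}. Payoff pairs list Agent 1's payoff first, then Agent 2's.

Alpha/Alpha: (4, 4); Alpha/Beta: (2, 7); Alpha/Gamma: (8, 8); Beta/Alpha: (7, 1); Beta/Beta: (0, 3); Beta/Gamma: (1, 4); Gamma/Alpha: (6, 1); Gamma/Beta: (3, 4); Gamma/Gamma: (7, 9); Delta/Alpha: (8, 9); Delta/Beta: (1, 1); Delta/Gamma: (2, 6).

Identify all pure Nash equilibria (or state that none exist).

A profile is a Nash equilibrium when each player is best-responding to the other.
Agent 1's best responses — vs Alpha: Delta (payoff 8); vs Beta: Gamma (payoff 3); vs Gamma: Alpha (payoff 8).
Agent 2's best responses — vs Alpha: Gamma (payoff 8); vs Beta: Gamma (payoff 4); vs Gamma: Gamma (payoff 9); vs Delta: Alpha (payoff 9).
Mutual best responses occur at (Alpha, Gamma) and (Delta, Alpha); at each, neither player gains by switching.

(Alpha, Gamma) and (Delta, Alpha)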